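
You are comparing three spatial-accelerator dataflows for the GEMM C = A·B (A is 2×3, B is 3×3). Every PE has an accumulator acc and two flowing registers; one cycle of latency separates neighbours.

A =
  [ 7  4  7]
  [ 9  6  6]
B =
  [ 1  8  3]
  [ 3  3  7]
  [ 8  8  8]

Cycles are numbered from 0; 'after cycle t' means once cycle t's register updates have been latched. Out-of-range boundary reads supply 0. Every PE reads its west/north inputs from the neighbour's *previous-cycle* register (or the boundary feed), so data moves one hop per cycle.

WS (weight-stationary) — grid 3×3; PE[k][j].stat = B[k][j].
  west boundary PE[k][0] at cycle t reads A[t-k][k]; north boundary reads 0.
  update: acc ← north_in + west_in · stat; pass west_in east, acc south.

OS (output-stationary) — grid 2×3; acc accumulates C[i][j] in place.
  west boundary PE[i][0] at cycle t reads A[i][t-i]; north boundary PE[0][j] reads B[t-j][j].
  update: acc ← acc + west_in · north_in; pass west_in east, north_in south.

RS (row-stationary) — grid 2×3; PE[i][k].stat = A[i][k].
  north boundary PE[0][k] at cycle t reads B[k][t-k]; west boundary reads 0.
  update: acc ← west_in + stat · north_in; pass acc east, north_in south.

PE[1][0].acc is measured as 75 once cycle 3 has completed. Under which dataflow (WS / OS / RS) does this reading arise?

Under WS (3×3), PE[1][0]:
  c0 r1c0: 0 / 0 / 0
  c1 r1c0: 19 / 4 / 19
  c2 r1c0: 27 / 6 / 27
  c3 r1c0: 0 / 0 / 0
Under OS (2×3), PE[1][0]:
  c0 r1c0: 0 / 0 / 0
  c1 r1c0: 9 / 9 / 1
  c2 r1c0: 27 / 6 / 3
  c3 r1c0: 75 / 6 / 8
Under RS (2×3), PE[1][0]:
  c0 r1c0: 0 / 0 / 0
  c1 r1c0: 9 / 9 / 1
  c2 r1c0: 72 / 72 / 8
  c3 r1c0: 27 / 27 / 3

dataflow = OS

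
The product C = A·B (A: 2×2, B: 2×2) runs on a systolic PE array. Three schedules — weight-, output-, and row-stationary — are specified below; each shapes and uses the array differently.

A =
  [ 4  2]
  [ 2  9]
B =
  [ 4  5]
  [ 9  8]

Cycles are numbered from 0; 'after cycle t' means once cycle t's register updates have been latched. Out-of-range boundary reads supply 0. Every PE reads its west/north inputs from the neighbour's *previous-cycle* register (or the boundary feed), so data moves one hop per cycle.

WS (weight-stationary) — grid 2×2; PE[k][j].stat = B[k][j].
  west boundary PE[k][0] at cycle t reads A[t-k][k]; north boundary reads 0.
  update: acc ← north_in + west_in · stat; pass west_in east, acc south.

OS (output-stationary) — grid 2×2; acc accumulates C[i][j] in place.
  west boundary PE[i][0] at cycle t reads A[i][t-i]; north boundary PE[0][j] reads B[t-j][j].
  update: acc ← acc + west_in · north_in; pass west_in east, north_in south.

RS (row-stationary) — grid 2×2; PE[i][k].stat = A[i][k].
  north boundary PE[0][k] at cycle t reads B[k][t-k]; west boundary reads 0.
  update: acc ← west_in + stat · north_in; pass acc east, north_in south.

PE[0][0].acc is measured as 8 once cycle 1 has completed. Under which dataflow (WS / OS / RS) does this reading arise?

— WS: 2×2; PE[0][0] trace:
  cycle 0: PE[0][0] → acc 16, east 4, south 16
  cycle 1: PE[0][0] → acc 8, east 2, south 8
— OS: 2×2; PE[0][0] trace:
  cycle 0: PE[0][0] → acc 16, east 4, south 4
  cycle 1: PE[0][0] → acc 34, east 2, south 9
— RS: 2×2; PE[0][0] trace:
  cycle 0: PE[0][0] → acc 16, east 16, south 4
  cycle 1: PE[0][0] → acc 20, east 20, south 5

dataflow = WS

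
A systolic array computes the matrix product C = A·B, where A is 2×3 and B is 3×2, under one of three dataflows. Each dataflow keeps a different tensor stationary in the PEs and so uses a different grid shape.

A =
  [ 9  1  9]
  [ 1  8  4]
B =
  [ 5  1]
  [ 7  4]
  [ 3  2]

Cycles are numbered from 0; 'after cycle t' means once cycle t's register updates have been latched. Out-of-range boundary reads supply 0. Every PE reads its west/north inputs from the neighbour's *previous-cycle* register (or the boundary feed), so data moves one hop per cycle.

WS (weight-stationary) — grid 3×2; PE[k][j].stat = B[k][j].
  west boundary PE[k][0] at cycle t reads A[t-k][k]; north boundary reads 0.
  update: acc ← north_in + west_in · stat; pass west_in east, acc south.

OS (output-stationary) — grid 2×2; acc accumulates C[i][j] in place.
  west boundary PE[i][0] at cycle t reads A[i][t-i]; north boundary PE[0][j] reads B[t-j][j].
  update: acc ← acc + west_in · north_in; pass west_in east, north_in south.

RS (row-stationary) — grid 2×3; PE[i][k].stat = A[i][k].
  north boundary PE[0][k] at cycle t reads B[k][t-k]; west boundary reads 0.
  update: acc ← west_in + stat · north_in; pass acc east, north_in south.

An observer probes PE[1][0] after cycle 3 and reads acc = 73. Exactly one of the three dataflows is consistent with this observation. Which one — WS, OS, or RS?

dataflow = OS

— WS: 3×2; PE[1][0] trace:
  step 0 · PE1,0: acc=0; fwd→0 fwd↓0
  step 1 · PE1,0: acc=52; fwd→1 fwd↓52
  step 2 · PE1,0: acc=61; fwd→8 fwd↓61
  step 3 · PE1,0: acc=0; fwd→0 fwd↓0
— OS: 2×2; PE[1][0] trace:
  step 0 · PE1,0: acc=0; fwd→0 fwd↓0
  step 1 · PE1,0: acc=5; fwd→1 fwd↓5
  step 2 · PE1,0: acc=61; fwd→8 fwd↓7
  step 3 · PE1,0: acc=73; fwd→4 fwd↓3
— RS: 2×3; PE[1][0] trace:
  step 0 · PE1,0: acc=0; fwd→0 fwd↓0
  step 1 · PE1,0: acc=5; fwd→5 fwd↓5
  step 2 · PE1,0: acc=1; fwd→1 fwd↓1
  step 3 · PE1,0: acc=0; fwd→0 fwd↓0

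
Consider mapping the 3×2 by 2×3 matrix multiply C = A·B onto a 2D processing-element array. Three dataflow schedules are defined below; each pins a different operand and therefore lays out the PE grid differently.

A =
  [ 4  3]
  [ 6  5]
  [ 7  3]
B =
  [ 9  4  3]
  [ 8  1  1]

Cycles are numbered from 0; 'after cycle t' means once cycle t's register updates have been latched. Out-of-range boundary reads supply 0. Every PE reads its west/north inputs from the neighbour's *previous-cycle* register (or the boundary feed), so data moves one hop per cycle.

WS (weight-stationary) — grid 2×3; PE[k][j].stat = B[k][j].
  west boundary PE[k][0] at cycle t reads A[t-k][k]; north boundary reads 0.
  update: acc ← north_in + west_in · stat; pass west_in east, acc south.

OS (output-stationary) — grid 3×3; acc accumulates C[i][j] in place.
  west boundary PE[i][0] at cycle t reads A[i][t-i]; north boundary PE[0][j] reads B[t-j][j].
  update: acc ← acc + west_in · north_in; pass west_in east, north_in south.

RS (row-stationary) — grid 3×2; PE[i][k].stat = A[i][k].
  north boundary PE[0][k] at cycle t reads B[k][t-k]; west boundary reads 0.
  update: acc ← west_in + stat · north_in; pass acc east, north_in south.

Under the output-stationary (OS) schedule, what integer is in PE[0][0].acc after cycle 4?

PE[0][0].acc = 60

OS (3×3). Following PE[0][0] plus its west/north inputs:
  step 0 · PE0,0: acc=36; fwd→4 fwd↓9
  step 1 · PE0,0: acc=60; fwd→3 fwd↓8
  step 2 · PE0,0: acc=60; fwd→0 fwd↓0
  step 3 · PE0,0: acc=60; fwd→0 fwd↓0
  step 4 · PE0,0: acc=60; fwd→0 fwd↓0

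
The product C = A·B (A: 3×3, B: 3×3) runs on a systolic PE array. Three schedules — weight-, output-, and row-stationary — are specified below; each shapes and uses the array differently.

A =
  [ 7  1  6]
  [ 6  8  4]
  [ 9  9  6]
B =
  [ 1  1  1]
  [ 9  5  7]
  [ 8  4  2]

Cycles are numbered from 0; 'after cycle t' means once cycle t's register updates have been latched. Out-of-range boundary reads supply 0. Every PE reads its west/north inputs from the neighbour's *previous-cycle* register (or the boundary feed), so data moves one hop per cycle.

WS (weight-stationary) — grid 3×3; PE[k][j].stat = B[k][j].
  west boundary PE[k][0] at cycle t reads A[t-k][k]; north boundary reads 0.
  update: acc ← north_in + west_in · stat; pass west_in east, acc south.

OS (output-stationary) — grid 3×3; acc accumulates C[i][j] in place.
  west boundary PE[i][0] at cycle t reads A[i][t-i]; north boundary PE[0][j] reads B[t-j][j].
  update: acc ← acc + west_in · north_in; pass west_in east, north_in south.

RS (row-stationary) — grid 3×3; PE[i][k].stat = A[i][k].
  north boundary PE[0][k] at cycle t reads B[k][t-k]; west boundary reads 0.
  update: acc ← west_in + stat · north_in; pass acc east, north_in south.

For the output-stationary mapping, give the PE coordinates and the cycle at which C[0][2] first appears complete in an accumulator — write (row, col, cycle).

OS — PE[0][2] is where C[0][2] collects:
  cycle 0: PE[0][2] → acc 0, east 0, south 0
  cycle 1: PE[0][2] → acc 0, east 0, south 0
  cycle 2: PE[0][2] → acc 7, east 7, south 1
  cycle 3: PE[0][2] → acc 14, east 1, south 7
  cycle 4: PE[0][2] → acc 26, east 6, south 2

(row, col, cycle) = (0, 2, 4)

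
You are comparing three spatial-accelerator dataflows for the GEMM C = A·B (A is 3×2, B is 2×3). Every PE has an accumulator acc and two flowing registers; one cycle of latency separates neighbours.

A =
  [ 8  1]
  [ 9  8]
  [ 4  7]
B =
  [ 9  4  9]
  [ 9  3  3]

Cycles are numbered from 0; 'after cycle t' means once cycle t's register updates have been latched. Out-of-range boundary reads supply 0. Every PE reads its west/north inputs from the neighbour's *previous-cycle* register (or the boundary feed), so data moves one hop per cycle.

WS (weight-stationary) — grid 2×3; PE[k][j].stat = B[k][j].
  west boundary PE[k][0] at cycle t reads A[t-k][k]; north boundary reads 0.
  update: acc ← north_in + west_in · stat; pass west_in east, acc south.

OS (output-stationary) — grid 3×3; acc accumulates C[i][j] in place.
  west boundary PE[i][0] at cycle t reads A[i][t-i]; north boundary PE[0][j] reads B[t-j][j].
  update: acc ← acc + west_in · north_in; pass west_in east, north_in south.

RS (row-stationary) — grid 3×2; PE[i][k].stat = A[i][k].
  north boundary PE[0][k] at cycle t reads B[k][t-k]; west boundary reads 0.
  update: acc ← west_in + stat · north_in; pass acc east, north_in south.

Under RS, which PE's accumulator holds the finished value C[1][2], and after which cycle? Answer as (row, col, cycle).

RS: C[1][2] accumulates in PE[1][1]:
  c0 r1c1: 0 / 0 / 0
  c1 r1c1: 0 / 0 / 0
  c2 r1c1: 153 / 153 / 9
  c3 r1c1: 60 / 60 / 3
  c4 r1c1: 105 / 105 / 3

(row, col, cycle) = (1, 1, 4)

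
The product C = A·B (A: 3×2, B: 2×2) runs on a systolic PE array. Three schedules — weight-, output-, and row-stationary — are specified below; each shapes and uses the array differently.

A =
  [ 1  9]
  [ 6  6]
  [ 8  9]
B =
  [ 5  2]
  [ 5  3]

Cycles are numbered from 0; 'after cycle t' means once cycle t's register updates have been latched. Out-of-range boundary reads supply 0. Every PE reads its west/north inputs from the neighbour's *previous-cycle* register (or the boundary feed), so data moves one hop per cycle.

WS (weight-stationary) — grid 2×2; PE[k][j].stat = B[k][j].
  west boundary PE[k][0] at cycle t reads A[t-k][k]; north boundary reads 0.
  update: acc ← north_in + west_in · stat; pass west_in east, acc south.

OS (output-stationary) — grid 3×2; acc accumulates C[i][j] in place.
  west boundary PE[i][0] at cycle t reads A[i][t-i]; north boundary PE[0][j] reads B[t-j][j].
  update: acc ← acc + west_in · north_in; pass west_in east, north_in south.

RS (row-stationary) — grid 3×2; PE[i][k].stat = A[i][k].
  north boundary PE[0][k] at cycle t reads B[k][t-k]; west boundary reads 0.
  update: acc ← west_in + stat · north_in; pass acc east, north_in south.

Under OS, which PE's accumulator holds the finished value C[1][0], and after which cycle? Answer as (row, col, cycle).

OS: C[1][0] accumulates in PE[1][0]:
  c0 r1c0: 0 / 0 / 0
  c1 r1c0: 30 / 6 / 5
  c2 r1c0: 60 / 6 / 5

(row, col, cycle) = (1, 0, 2)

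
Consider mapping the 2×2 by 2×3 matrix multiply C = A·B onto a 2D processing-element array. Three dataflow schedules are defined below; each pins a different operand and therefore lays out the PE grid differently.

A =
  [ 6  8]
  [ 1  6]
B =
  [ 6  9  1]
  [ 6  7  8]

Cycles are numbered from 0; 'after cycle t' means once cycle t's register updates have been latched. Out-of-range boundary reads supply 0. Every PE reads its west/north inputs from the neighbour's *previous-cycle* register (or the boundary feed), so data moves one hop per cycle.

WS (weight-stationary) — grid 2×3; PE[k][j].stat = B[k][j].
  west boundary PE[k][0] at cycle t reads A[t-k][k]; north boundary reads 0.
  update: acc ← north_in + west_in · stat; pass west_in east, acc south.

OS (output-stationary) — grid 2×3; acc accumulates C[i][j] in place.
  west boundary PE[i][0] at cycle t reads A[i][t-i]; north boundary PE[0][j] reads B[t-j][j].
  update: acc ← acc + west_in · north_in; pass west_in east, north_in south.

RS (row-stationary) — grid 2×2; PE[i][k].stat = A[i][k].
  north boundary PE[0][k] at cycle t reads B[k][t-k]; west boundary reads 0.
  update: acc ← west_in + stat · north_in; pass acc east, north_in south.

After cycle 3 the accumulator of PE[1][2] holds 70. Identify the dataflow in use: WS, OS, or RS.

dataflow = WS

WS (2×3 grid), PE[1][2]:
  after 0 — PE[1][2] acc=0, pass-E 0, pass-S 0
  after 1 — PE[1][2] acc=0, pass-E 0, pass-S 0
  after 2 — PE[1][2] acc=0, pass-E 0, pass-S 0
  after 3 — PE[1][2] acc=70, pass-E 8, pass-S 70
OS (2×3 grid), PE[1][2]:
  after 0 — PE[1][2] acc=0, pass-E 0, pass-S 0
  after 1 — PE[1][2] acc=0, pass-E 0, pass-S 0
  after 2 — PE[1][2] acc=0, pass-E 0, pass-S 0
  after 3 — PE[1][2] acc=1, pass-E 1, pass-S 1
— RS: 2×2 array has no PE[1][2].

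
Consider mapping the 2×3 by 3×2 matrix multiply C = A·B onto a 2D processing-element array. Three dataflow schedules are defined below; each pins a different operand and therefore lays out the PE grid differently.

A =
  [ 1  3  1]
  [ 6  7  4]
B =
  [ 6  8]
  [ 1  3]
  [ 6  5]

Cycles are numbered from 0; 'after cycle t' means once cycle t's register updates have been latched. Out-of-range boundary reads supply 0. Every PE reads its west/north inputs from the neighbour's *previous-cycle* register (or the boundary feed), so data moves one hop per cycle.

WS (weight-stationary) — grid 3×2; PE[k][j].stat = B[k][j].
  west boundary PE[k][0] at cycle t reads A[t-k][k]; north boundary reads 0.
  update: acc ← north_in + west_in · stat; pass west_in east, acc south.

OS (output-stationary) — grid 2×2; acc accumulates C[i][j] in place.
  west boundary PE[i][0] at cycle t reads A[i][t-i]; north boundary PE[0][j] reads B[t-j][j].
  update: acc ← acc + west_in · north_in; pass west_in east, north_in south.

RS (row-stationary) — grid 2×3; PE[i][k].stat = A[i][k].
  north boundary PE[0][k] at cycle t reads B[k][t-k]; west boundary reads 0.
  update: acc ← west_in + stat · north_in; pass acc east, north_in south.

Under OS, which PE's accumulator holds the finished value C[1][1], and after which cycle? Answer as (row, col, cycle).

(row, col, cycle) = (1, 1, 4)

OS: C[1][1] accumulates in PE[1][1]:
  [0] (1,1) acc=0 (h:0 v:0)
  [1] (1,1) acc=0 (h:0 v:0)
  [2] (1,1) acc=48 (h:6 v:8)
  [3] (1,1) acc=69 (h:7 v:3)
  [4] (1,1) acc=89 (h:4 v:5)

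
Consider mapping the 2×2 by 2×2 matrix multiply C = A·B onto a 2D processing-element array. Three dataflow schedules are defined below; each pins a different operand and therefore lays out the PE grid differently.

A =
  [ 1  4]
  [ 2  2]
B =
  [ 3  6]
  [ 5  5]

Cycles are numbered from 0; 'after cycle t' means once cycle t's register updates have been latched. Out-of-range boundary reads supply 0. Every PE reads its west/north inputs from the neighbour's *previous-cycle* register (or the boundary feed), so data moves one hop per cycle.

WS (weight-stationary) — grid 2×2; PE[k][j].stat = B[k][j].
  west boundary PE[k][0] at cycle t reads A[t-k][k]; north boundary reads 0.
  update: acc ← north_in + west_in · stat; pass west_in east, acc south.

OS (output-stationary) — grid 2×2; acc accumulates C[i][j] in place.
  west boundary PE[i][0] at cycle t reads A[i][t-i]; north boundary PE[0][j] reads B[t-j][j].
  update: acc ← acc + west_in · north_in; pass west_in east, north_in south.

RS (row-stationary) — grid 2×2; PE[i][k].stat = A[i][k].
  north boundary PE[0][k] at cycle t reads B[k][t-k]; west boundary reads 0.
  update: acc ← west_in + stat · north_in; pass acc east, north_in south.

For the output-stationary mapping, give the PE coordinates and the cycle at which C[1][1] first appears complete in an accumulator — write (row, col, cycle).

(row, col, cycle) = (1, 1, 3)

OS — PE[1][1] is where C[1][1] collects:
  [0] (1,1) acc=0 (h:0 v:0)
  [1] (1,1) acc=0 (h:0 v:0)
  [2] (1,1) acc=12 (h:2 v:6)
  [3] (1,1) acc=22 (h:2 v:5)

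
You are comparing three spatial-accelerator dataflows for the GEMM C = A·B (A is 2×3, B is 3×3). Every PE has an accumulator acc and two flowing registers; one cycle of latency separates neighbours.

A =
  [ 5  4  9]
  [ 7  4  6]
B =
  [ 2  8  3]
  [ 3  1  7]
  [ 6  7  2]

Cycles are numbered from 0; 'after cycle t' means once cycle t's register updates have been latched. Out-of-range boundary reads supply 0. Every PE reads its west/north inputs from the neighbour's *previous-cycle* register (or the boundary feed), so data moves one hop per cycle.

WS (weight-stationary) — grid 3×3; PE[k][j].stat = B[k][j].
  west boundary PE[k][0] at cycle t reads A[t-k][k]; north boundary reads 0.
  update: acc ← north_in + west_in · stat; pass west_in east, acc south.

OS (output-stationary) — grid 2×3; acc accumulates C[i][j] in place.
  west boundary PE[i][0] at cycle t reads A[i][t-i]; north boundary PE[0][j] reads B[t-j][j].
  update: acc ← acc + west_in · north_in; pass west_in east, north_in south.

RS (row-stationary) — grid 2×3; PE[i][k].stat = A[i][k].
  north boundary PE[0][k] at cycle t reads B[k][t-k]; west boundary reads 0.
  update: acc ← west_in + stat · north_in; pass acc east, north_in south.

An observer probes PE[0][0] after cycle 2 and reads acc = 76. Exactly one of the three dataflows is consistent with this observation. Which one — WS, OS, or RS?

Under WS (3×3), PE[0][0]:
  0: (0,0).acc=10  regs=<5,10>
  1: (0,0).acc=14  regs=<7,14>
  2: (0,0).acc=0  regs=<0,0>
Under OS (2×3), PE[0][0]:
  0: (0,0).acc=10  regs=<5,2>
  1: (0,0).acc=22  regs=<4,3>
  2: (0,0).acc=76  regs=<9,6>
Under RS (2×3), PE[0][0]:
  0: (0,0).acc=10  regs=<10,2>
  1: (0,0).acc=40  regs=<40,8>
  2: (0,0).acc=15  regs=<15,3>

dataflow = OS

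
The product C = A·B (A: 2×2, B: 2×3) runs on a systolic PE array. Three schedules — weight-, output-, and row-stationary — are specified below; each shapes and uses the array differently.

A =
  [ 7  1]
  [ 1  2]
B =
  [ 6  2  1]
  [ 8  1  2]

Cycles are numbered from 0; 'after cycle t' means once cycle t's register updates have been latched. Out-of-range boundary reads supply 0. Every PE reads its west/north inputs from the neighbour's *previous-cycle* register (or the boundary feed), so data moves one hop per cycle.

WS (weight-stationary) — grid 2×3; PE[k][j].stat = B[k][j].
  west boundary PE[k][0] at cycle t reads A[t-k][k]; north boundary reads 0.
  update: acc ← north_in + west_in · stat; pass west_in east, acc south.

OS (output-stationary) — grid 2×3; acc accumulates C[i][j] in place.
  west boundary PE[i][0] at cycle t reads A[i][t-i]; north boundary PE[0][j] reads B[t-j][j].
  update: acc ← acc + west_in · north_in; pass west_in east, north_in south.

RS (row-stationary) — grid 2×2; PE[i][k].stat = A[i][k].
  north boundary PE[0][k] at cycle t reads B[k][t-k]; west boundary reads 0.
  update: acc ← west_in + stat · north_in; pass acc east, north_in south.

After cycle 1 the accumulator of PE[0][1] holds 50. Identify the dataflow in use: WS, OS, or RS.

dataflow = RS

Under WS (2×3), PE[0][1]:
  step 0 · PE0,1: acc=0; fwd→0 fwd↓0
  step 1 · PE0,1: acc=14; fwd→7 fwd↓14
Under OS (2×3), PE[0][1]:
  step 0 · PE0,1: acc=0; fwd→0 fwd↓0
  step 1 · PE0,1: acc=14; fwd→7 fwd↓2
Under RS (2×2), PE[0][1]:
  step 0 · PE0,1: acc=0; fwd→0 fwd↓0
  step 1 · PE0,1: acc=50; fwd→50 fwd↓8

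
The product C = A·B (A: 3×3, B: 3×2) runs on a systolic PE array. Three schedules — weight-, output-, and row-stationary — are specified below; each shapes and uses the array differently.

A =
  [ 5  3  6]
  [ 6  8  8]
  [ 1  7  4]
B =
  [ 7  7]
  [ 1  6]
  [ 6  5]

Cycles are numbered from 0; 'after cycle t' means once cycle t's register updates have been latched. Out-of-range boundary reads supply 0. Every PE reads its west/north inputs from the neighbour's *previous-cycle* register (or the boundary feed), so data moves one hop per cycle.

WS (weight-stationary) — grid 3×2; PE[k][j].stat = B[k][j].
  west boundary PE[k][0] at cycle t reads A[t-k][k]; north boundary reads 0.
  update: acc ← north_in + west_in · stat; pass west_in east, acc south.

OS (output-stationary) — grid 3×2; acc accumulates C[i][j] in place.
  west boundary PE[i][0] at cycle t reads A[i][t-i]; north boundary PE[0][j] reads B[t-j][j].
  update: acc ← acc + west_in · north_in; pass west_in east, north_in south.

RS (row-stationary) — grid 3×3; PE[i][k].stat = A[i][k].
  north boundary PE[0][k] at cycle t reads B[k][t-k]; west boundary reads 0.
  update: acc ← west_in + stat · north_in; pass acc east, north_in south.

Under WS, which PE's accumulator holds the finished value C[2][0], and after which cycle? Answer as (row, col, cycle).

Under WS, C[2][0] lands at PE[2][0]:
  after 0 — PE[2][0] acc=0, pass-E 0, pass-S 0
  after 1 — PE[2][0] acc=0, pass-E 0, pass-S 0
  after 2 — PE[2][0] acc=74, pass-E 6, pass-S 74
  after 3 — PE[2][0] acc=98, pass-E 8, pass-S 98
  after 4 — PE[2][0] acc=38, pass-E 4, pass-S 38

(row, col, cycle) = (2, 0, 4)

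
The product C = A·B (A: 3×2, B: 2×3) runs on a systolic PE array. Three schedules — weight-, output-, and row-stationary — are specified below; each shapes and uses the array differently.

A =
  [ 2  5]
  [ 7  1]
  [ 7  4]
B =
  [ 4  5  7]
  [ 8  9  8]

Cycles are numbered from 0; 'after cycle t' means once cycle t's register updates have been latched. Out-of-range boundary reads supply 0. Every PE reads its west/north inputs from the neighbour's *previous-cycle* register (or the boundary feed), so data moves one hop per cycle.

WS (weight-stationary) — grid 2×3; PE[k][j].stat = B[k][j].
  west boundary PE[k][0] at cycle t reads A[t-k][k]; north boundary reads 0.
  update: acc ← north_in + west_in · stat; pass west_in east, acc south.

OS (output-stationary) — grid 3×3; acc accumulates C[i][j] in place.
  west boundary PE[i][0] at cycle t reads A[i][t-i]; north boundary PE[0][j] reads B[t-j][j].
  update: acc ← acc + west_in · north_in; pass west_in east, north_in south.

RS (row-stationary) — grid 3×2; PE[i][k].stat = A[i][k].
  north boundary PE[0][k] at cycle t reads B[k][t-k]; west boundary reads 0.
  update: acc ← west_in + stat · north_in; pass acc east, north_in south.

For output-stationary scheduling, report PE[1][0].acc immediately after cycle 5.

PE[1][0].acc = 36

Tracing OS — 3×3 array, target PE[1][0]:
  @0  [0,0]  acc 8  |  →2  ↓4
  @0  [1,0]  acc 0  |  →0  ↓0
  @1  [0,0]  acc 48  |  →5  ↓8
  @1  [1,0]  acc 28  |  →7  ↓4
  @2  [0,0]  acc 48  |  →0  ↓0
  @2  [1,0]  acc 36  |  →1  ↓8
  @3  [0,0]  acc 48  |  →0  ↓0
  @3  [1,0]  acc 36  |  →0  ↓0
  @4  [0,0]  acc 48  |  →0  ↓0
  @4  [1,0]  acc 36  |  →0  ↓0
  @5  [0,0]  acc 48  |  →0  ↓0
  @5  [1,0]  acc 36  |  →0  ↓0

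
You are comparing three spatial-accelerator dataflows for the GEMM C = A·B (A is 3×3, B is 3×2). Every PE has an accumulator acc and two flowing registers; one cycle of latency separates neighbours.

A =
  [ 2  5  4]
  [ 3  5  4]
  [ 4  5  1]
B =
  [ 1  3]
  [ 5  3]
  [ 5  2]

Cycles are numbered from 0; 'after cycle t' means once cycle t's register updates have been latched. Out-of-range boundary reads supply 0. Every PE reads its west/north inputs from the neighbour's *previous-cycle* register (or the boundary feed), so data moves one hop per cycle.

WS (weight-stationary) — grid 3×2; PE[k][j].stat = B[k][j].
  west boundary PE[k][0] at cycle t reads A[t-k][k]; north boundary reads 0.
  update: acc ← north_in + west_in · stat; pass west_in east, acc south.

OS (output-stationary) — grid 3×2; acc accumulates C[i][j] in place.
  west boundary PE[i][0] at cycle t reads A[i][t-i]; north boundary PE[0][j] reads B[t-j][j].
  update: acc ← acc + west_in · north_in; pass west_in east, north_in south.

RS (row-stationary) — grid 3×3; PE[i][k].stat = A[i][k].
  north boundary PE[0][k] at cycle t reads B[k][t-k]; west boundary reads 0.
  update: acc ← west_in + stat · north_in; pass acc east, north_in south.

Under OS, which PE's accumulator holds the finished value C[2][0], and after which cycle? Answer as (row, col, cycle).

(row, col, cycle) = (2, 0, 4)

Under OS, C[2][0] lands at PE[2][0]:
  @0  [2,0]  acc 0  |  →0  ↓0
  @1  [2,0]  acc 0  |  →0  ↓0
  @2  [2,0]  acc 4  |  →4  ↓1
  @3  [2,0]  acc 29  |  →5  ↓5
  @4  [2,0]  acc 34  |  →1  ↓5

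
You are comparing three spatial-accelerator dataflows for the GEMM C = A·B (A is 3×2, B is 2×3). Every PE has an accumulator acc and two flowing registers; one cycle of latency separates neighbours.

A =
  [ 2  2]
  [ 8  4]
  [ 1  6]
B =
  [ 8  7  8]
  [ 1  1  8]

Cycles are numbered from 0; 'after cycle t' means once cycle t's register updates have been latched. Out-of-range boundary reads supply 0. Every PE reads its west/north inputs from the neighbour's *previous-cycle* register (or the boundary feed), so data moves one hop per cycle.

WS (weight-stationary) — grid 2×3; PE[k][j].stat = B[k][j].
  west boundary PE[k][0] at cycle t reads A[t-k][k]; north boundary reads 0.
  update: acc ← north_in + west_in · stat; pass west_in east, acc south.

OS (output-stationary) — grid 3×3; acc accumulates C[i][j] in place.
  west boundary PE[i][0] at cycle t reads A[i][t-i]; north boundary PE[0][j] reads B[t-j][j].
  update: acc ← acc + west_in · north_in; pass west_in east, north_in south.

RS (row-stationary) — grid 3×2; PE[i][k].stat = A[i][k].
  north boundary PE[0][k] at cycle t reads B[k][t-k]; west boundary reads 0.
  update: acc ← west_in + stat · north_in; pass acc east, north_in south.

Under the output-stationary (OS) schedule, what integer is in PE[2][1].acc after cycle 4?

Tracing OS — 3×3 array, target PE[2][1]:
  [0] (1,1) acc=0 (h:0 v:0)
  [0] (2,0) acc=0 (h:0 v:0)
  [0] (2,1) acc=0 (h:0 v:0)
  [1] (1,1) acc=0 (h:0 v:0)
  [1] (2,0) acc=0 (h:0 v:0)
  [1] (2,1) acc=0 (h:0 v:0)
  [2] (1,1) acc=56 (h:8 v:7)
  [2] (2,0) acc=8 (h:1 v:8)
  [2] (2,1) acc=0 (h:0 v:0)
  [3] (1,1) acc=60 (h:4 v:1)
  [3] (2,0) acc=14 (h:6 v:1)
  [3] (2,1) acc=7 (h:1 v:7)
  [4] (1,1) acc=60 (h:0 v:0)
  [4] (2,0) acc=14 (h:0 v:0)
  [4] (2,1) acc=13 (h:6 v:1)

PE[2][1].acc = 13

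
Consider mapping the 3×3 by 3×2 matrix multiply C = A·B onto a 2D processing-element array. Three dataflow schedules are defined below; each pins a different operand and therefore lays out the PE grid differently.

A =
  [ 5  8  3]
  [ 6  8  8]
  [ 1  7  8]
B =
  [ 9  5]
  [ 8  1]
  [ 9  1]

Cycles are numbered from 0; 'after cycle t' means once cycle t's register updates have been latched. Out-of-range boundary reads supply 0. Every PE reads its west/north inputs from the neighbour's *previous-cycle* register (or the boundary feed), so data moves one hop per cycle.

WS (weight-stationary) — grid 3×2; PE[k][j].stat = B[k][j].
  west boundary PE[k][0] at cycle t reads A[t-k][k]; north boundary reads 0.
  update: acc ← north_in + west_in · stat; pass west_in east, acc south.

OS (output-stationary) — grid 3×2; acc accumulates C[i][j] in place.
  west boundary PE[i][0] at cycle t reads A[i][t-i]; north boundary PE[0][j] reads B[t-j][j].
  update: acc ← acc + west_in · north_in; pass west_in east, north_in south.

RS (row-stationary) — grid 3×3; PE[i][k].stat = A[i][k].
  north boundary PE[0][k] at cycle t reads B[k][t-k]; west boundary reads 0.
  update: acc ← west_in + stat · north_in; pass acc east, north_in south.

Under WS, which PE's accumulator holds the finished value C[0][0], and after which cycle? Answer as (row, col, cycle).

WS — PE[2][0] is where C[0][0] collects:
  @0  [2,0]  acc 0  |  →0  ↓0
  @1  [2,0]  acc 0  |  →0  ↓0
  @2  [2,0]  acc 136  |  →3  ↓136

(row, col, cycle) = (2, 0, 2)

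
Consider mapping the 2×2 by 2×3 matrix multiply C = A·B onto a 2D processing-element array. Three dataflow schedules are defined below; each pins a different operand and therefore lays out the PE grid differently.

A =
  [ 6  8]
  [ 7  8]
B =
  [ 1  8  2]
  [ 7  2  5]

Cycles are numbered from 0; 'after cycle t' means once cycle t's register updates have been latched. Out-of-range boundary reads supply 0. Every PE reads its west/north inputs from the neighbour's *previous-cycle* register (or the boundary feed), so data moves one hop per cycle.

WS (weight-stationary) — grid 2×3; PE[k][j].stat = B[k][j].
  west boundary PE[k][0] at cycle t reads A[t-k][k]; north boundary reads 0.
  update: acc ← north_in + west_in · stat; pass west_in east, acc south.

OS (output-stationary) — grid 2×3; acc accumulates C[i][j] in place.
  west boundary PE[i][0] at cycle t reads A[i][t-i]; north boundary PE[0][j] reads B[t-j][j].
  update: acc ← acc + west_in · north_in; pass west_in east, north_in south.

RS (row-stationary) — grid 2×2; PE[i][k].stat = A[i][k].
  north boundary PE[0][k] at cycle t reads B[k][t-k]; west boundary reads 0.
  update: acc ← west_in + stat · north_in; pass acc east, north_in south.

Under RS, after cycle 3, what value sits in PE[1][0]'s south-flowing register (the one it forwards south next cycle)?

RS on a 2×2 grid — tracing PE[1][0] and its feeders:
  step 0 · PE0,0: acc=6; fwd→6 fwd↓1
  step 0 · PE1,0: acc=0; fwd→0 fwd↓0
  step 1 · PE0,0: acc=48; fwd→48 fwd↓8
  step 1 · PE1,0: acc=7; fwd→7 fwd↓1
  step 2 · PE0,0: acc=12; fwd→12 fwd↓2
  step 2 · PE1,0: acc=56; fwd→56 fwd↓8
  step 3 · PE0,0: acc=0; fwd→0 fwd↓0
  step 3 · PE1,0: acc=14; fwd→14 fwd↓2

register = 2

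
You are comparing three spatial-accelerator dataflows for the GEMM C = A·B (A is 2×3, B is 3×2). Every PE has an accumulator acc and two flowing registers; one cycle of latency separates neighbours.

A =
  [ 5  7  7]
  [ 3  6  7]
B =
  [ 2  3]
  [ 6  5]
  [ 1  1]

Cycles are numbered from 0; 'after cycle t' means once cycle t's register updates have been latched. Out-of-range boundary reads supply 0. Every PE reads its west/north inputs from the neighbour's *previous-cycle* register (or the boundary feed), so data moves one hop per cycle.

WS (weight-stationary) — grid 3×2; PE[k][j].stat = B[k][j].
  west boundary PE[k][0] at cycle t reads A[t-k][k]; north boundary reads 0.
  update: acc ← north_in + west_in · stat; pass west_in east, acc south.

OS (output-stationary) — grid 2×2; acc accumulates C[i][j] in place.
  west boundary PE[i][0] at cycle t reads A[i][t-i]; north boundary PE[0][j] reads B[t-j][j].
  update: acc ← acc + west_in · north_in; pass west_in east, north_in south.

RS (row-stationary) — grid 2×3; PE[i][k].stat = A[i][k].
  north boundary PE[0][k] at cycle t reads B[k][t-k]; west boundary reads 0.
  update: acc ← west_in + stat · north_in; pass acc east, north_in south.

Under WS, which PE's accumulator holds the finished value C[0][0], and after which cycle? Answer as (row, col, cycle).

(row, col, cycle) = (2, 0, 2)

WS — PE[2][0] is where C[0][0] collects:
  @0  [2,0]  acc 0  |  →0  ↓0
  @1  [2,0]  acc 0  |  →0  ↓0
  @2  [2,0]  acc 59  |  →7  ↓59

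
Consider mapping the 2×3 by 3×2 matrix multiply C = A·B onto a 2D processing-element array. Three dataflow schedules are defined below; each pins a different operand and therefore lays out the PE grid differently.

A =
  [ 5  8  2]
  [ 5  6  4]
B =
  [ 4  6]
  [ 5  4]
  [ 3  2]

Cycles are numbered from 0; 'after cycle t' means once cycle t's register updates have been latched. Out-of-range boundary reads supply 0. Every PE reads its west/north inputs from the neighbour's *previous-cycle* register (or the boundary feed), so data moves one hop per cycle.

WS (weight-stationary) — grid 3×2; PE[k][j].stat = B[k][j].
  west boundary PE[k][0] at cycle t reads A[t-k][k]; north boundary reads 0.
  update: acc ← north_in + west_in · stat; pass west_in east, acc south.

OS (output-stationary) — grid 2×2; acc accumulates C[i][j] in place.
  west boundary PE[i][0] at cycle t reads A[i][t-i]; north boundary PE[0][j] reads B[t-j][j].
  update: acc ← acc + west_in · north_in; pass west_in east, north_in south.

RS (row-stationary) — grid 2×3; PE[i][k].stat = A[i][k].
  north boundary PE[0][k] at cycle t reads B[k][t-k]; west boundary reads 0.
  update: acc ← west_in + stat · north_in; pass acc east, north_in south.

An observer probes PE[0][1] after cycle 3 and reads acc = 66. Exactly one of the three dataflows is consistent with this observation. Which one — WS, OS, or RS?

— WS: 3×2; PE[0][1] trace:
  c0 r0c1: 0 / 0 / 0
  c1 r0c1: 30 / 5 / 30
  c2 r0c1: 30 / 5 / 30
  c3 r0c1: 0 / 0 / 0
— OS: 2×2; PE[0][1] trace:
  c0 r0c1: 0 / 0 / 0
  c1 r0c1: 30 / 5 / 6
  c2 r0c1: 62 / 8 / 4
  c3 r0c1: 66 / 2 / 2
— RS: 2×3; PE[0][1] trace:
  c0 r0c1: 0 / 0 / 0
  c1 r0c1: 60 / 60 / 5
  c2 r0c1: 62 / 62 / 4
  c3 r0c1: 0 / 0 / 0

dataflow = OS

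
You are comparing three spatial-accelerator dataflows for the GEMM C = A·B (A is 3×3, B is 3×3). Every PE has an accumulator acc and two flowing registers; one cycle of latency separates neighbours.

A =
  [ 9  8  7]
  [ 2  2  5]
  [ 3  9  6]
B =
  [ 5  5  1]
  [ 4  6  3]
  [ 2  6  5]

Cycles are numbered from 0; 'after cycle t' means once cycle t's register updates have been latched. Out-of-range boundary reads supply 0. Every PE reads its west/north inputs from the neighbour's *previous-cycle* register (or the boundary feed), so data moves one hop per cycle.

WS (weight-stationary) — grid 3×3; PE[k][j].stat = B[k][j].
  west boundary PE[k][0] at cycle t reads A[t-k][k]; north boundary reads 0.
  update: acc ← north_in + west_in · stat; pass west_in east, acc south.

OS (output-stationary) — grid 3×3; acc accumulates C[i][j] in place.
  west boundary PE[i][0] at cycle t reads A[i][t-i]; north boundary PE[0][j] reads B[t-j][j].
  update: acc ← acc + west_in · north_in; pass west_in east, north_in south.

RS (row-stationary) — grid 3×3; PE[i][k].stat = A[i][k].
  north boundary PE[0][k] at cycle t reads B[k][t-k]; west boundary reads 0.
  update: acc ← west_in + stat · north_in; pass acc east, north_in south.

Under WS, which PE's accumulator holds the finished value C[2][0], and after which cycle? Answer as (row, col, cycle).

Under WS, C[2][0] lands at PE[2][0]:
  step 0 · PE2,0: acc=0; fwd→0 fwd↓0
  step 1 · PE2,0: acc=0; fwd→0 fwd↓0
  step 2 · PE2,0: acc=91; fwd→7 fwd↓91
  step 3 · PE2,0: acc=28; fwd→5 fwd↓28
  step 4 · PE2,0: acc=63; fwd→6 fwd↓63

(row, col, cycle) = (2, 0, 4)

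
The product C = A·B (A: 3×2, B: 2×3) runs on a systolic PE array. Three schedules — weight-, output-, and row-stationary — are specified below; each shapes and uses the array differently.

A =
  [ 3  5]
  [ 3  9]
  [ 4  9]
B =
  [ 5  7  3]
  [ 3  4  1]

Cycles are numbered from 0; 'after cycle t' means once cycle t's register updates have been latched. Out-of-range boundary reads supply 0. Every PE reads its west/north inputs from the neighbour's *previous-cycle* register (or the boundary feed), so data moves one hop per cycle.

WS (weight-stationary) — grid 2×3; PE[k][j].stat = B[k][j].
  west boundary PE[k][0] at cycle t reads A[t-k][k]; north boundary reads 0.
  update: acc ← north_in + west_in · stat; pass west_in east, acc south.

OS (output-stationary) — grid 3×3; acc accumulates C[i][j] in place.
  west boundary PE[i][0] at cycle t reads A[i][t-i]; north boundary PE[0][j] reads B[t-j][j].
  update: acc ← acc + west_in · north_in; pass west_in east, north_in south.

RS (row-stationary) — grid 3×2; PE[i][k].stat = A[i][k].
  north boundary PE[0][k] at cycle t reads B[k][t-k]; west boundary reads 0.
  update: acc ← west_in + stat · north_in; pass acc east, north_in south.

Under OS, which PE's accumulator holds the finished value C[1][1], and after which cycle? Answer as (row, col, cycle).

(row, col, cycle) = (1, 1, 3)

OS — PE[1][1] is where C[1][1] collects:
  step 0 · PE1,1: acc=0; fwd→0 fwd↓0
  step 1 · PE1,1: acc=0; fwd→0 fwd↓0
  step 2 · PE1,1: acc=21; fwd→3 fwd↓7
  step 3 · PE1,1: acc=57; fwd→9 fwd↓4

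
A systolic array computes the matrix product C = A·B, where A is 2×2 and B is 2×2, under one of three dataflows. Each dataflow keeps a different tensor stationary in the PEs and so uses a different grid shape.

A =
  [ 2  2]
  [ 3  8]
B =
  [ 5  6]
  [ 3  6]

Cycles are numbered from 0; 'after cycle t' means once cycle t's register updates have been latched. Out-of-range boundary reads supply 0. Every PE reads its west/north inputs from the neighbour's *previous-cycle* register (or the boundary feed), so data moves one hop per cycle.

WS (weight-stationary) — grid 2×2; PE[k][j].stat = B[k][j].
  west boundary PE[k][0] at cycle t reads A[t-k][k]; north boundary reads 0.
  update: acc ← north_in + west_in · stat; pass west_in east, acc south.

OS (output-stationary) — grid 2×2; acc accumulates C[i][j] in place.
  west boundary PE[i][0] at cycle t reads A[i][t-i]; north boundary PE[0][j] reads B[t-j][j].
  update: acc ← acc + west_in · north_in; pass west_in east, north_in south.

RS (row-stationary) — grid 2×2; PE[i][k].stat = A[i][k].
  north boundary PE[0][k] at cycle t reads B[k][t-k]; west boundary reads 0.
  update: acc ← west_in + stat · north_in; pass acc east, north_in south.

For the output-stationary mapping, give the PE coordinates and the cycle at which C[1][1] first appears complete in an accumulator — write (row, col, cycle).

OS: C[1][1] accumulates in PE[1][1]:
  [0] (1,1) acc=0 (h:0 v:0)
  [1] (1,1) acc=0 (h:0 v:0)
  [2] (1,1) acc=18 (h:3 v:6)
  [3] (1,1) acc=66 (h:8 v:6)

(row, col, cycle) = (1, 1, 3)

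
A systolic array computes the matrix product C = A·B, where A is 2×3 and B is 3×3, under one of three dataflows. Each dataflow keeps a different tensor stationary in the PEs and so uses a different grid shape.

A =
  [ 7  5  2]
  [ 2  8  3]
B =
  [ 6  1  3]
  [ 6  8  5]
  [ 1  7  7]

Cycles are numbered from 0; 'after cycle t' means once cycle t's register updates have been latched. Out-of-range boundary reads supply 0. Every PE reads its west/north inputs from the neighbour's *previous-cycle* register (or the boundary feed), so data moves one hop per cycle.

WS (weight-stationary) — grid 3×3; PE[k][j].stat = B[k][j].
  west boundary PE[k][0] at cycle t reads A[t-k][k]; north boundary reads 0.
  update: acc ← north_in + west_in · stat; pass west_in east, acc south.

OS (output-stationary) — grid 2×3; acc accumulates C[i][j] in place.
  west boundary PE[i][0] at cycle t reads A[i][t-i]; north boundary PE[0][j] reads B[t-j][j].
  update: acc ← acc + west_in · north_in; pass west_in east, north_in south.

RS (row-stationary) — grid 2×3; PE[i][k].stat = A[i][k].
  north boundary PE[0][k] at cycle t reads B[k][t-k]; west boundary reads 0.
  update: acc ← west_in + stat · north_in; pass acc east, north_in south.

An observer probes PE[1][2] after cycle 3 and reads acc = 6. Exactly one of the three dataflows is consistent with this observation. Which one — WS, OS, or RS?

Under WS (3×3), PE[1][2]:
  0: (1,2).acc=0  regs=<0,0>
  1: (1,2).acc=0  regs=<0,0>
  2: (1,2).acc=0  regs=<0,0>
  3: (1,2).acc=46  regs=<5,46>
Under OS (2×3), PE[1][2]:
  0: (1,2).acc=0  regs=<0,0>
  1: (1,2).acc=0  regs=<0,0>
  2: (1,2).acc=0  regs=<0,0>
  3: (1,2).acc=6  regs=<2,3>
Under RS (2×3), PE[1][2]:
  0: (1,2).acc=0  regs=<0,0>
  1: (1,2).acc=0  regs=<0,0>
  2: (1,2).acc=0  regs=<0,0>
  3: (1,2).acc=63  regs=<63,1>

dataflow = OS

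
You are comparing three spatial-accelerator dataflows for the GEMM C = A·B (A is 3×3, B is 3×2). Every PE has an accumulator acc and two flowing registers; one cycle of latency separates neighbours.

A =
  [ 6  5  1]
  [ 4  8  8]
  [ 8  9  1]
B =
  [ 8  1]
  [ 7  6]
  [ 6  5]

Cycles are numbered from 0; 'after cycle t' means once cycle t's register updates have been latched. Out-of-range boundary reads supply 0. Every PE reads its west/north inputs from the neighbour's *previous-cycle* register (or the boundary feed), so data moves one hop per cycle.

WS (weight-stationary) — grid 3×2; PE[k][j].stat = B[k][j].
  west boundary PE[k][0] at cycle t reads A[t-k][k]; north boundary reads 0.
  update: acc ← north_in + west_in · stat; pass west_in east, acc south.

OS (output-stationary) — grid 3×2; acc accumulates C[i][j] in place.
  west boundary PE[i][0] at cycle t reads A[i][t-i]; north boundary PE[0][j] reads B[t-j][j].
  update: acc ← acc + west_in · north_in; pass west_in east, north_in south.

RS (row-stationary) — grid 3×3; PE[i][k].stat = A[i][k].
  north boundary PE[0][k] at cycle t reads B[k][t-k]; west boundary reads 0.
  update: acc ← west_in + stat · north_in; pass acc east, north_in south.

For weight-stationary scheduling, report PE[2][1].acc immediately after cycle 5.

Tracing WS — 3×2 array, target PE[2][1]:
  [0] (1,1) acc=0 (h:0 v:0)
  [0] (2,0) acc=0 (h:0 v:0)
  [0] (2,1) acc=0 (h:0 v:0)
  [1] (1,1) acc=0 (h:0 v:0)
  [1] (2,0) acc=0 (h:0 v:0)
  [1] (2,1) acc=0 (h:0 v:0)
  [2] (1,1) acc=36 (h:5 v:36)
  [2] (2,0) acc=89 (h:1 v:89)
  [2] (2,1) acc=0 (h:0 v:0)
  [3] (1,1) acc=52 (h:8 v:52)
  [3] (2,0) acc=136 (h:8 v:136)
  [3] (2,1) acc=41 (h:1 v:41)
  [4] (1,1) acc=62 (h:9 v:62)
  [4] (2,0) acc=133 (h:1 v:133)
  [4] (2,1) acc=92 (h:8 v:92)
  [5] (1,1) acc=0 (h:0 v:0)
  [5] (2,0) acc=0 (h:0 v:0)
  [5] (2,1) acc=67 (h:1 v:67)

PE[2][1].acc = 67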